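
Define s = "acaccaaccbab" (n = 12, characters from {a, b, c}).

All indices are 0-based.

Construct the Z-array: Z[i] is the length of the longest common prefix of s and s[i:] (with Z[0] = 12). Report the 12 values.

Z[0]=12
i=1: i≥r, start 0; Z[1]=0
i=2: i≥r, start 0; Z[2]=2 scan→box=[2,4)
i=3: min(r-i=1, Z[1]=0)=0; Z[3]=0
i=4: i≥r, start 0; Z[4]=0
i=5: i≥r, start 0; Z[5]=1 scan→box=[5,6)
i=6: i≥r, start 0; Z[6]=2 scan→box=[6,8)
i=7: min(r-i=1, Z[1]=0)=0; Z[7]=0
i=8: i≥r, start 0; Z[8]=0
i=9: i≥r, start 0; Z[9]=0
i=10: i≥r, start 0; Z[10]=1 scan→box=[10,11)
i=11: i≥r, start 0; Z[11]=0

[12, 0, 2, 0, 0, 1, 2, 0, 0, 0, 1, 0]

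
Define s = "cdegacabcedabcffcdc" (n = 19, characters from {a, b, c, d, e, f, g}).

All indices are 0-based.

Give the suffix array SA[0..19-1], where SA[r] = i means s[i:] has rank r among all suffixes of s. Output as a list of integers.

rank→(start, suffix):
  0 → (6, 'abcedabcffcdc')
  1 → (11, 'abcffcdc')
  2 → (4, 'acabcedabcffcdc')
  3 → (7, 'bcedabcffcdc')
  4 → (12, 'bcffcdc')
  5 → (18, 'c')
  6 → (5, 'cabcedabcffcdc')
  7 → (16, 'cdc')
  8 → (0, 'cdegacabcedabcffcdc')
  9 → (8, 'cedabcffcdc')
  10 → (13, 'cffcdc')
  11 → (10, 'dabcffcdc')
  12 → (17, 'dc')
  13 → (1, 'degacabcedabcffcdc')
  14 → (9, 'edabcffcdc')
  15 → (2, 'egacabcedabcffcdc')
  16 → (15, 'fcdc')
  17 → (14, 'ffcdc')
  18 → (3, 'gacabcedabcffcdc')

[6, 11, 4, 7, 12, 18, 5, 16, 0, 8, 13, 10, 17, 1, 9, 2, 15, 14, 3]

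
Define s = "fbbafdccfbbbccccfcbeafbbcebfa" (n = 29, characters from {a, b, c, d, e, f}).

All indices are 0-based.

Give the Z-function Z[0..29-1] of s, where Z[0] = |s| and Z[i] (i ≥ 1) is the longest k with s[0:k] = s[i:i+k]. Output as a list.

[29, 0, 0, 0, 1, 0, 0, 0, 3, 0, 0, 0, 0, 0, 0, 0, 1, 0, 0, 0, 0, 3, 0, 0, 0, 0, 0, 1, 0]

Z[0]=29
i=1: fresh scan; Z[1]=0
i=2: fresh scan; Z[2]=0
i=3: fresh scan; Z[3]=0
i=4: fresh scan; Z[4]=1 scan→box=[4,5)
i=5: fresh scan; Z[5]=0
i=6: fresh scan; Z[6]=0
i=7: fresh scan; Z[7]=0
i=8: fresh scan; Z[8]=3 scan→box=[8,11)
i=9: min(r-i=2, Z[1]=0)=0; Z[9]=0
i=10: min(r-i=1, Z[2]=0)=0; Z[10]=0
i=11: fresh scan; Z[11]=0
i=12: fresh scan; Z[12]=0
i=13: fresh scan; Z[13]=0
i=14: fresh scan; Z[14]=0
i=15: fresh scan; Z[15]=0
i=16: fresh scan; Z[16]=1 scan→box=[16,17)
i=17: fresh scan; Z[17]=0
i=18: fresh scan; Z[18]=0
i=19: fresh scan; Z[19]=0
i=20: fresh scan; Z[20]=0
i=21: fresh scan; Z[21]=3 scan→box=[21,24)
i=22: min(r-i=2, Z[1]=0)=0; Z[22]=0
i=23: min(r-i=1, Z[2]=0)=0; Z[23]=0
i=24: fresh scan; Z[24]=0
i=25: fresh scan; Z[25]=0
i=26: fresh scan; Z[26]=0
i=27: fresh scan; Z[27]=1 scan→box=[27,28)
i=28: fresh scan; Z[28]=0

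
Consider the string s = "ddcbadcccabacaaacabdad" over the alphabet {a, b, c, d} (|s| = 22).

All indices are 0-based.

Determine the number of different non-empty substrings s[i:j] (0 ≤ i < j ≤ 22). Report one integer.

224

rank | idx | suffix
   0 |  13 | aaacabdad
   1 |  14 | aacabdad
   2 |   9 | abacaaacabdad
   3 |  17 | abdad
   4 |  11 | acaaacabdad
   5 |  15 | acabdad
   6 |  20 | ad
   7 |   4 | adcccabacaaacabdad
   8 |  10 | bacaaacabdad
   9 |   3 | badcccabacaaacabdad
  10 |  18 | bdad
  11 |  12 | caaacabdad
  12 |   8 | cabacaaacabdad
  13 |  16 | cabdad
  14 |   2 | cbadcccabacaaacabdad
  15 |   7 | ccabacaaacabdad
  16 |   6 | cccabacaaacabdad
  17 |  21 | d
  18 |  19 | dad
  19 |   1 | dcbadcccabacaaacabdad
  20 |   5 | dcccabacaaacabdad
  21 |   0 | ddcbadcccabacaaacabdad

SA = [13, 14, 9, 17, 11, 15, 20, 4, 10, 3, 18, 12, 8, 16, 2, 7, 6, 21, 19, 1, 5, 0]
[i] adj suffixes → lcp
  [1] 13/14 → 2 ('aa')
  [2] 14/9 → 1 ('a')
  [3] 9/17 → 2 ('ab')
  [4] 17/11 → 1 ('a')
  [5] 11/15 → 3 ('aca')
  [6] 15/20 → 1 ('a')
  [7] 20/4 → 2 ('ad')
  [8] 4/10 → 0 ('')
  [9] 10/3 → 2 ('ba')
  [10] 3/18 → 1 ('b')
  [11] 18/12 → 0 ('')
  [12] 12/8 → 2 ('ca')
  [13] 8/16 → 3 ('cab')
  [14] 16/2 → 1 ('c')
  [15] 2/7 → 1 ('c')
  [16] 7/6 → 2 ('cc')
  [17] 6/21 → 0 ('')
  [18] 21/19 → 1 ('d')
  [19] 19/1 → 1 ('d')
  [20] 1/5 → 2 ('dc')
  [21] 5/0 → 1 ('d')

n(n+1)/2 = 22·23/2 = 253
Σ LCP = 0 + 2 + 1 + 2 + 1 + 3 + 1 + 2 + 0 + 2 + 1 + 0 + 2 + 3 + 1 + 1 + 2 + 0 + 1 + 1 + 2 + 1 = 29
distinct = 253 − 29 = 224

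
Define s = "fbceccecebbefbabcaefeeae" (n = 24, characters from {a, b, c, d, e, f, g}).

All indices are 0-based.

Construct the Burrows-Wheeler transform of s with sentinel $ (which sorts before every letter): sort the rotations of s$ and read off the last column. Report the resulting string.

ebecfeafbbeebcaecccfbae$e

rank  rotation                   last
    0  $fbceccecebbefbabcaefeeae  e
    1  abcaefeeae$fbceccecebbefb  b
    2  ae$fbceccecebbefbabcaefee  e
    3  aefeeae$fbceccecebbefbabc  c
    4  babcaefeeae$fbceccecebbef  f
    5  bbefbabcaefeeae$fbceccece  e
    6  bcaefeeae$fbceccecebbefba  a
    7  bceccecebbefbabcaefeeae$f  f
    8  befbabcaefeeae$fbcecceceb  b
    9  caefeeae$fbceccecebbefbab  b
   10  ccecebbefbabcaefeeae$fbce  e
   11  cebbefbabcaefeeae$fbcecce  e
   12  ceccecebbefbabcaefeeae$fb  b
   13  cecebbefbabcaefeeae$fbcec  c
   14  e$fbceccecebbefbabcaefeea  a
   15  eae$fbceccecebbefbabcaefe  e
   16  ebbefbabcaefeeae$fbceccec  c
   17  eccecebbefbabcaefeeae$fbc  c
   18  ecebbefbabcaefeeae$fbcecc  c
   19  eeae$fbceccecebbefbabcaef  f
   20  efbabcaefeeae$fbceccecebb  b
   21  efeeae$fbceccecebbefbabca  a
   22  fbabcaefeeae$fbceccecebbe  e
   23  fbceccecebbefbabcaefeeae$  $
   24  feeae$fbceccecebbefbabcae  e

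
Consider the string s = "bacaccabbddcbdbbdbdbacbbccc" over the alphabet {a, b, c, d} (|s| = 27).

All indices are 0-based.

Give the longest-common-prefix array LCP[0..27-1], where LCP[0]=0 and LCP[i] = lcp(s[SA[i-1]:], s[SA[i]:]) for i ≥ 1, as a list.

[0, 1, 2, 2, 0, 3, 1, 2, 3, 1, 1, 3, 3, 2, 0, 1, 2, 1, 2, 1, 2, 2, 0, 2, 2, 1, 1]

sorted suffixes:
  #0 SA[0]=6  'abbddcbdbbdbdbacbbccc'
  #1 SA[1]=1  'acaccabbddcbdbbdbdbacbbccc'
  #2 SA[2]=20  'acbbccc'
  #3 SA[3]=3  'accabbddcbdbbdbdbacbbccc'
  #4 SA[4]=0  'bacaccabbddcbdbbdbdbacbbccc'
  #5 SA[5]=19  'bacbbccc'
  #6 SA[6]=22  'bbccc'
  #7 SA[7]=14  'bbdbdbacbbccc'
  #8 SA[8]=7  'bbddcbdbbdbdbacbbccc'
  #9 SA[9]=23  'bccc'
  #10 SA[10]=17  'bdbacbbccc'
  #11 SA[11]=12  'bdbbdbdbacbbccc'
  #12 SA[12]=15  'bdbdbacbbccc'
  #13 SA[13]=8  'bddcbdbbdbdbacbbccc'
  #14 SA[14]=26  'c'
  #15 SA[15]=5  'cabbddcbdbbdbdbacbbccc'
  #16 SA[16]=2  'caccabbddcbdbbdbdbacbbccc'
  #17 SA[17]=21  'cbbccc'
  #18 SA[18]=11  'cbdbbdbdbacbbccc'
  #19 SA[19]=25  'cc'
  #20 SA[20]=4  'ccabbddcbdbbdbdbacbbccc'
  #21 SA[21]=24  'ccc'
  #22 SA[22]=18  'dbacbbccc'
  #23 SA[23]=13  'dbbdbdbacbbccc'
  #24 SA[24]=16  'dbdbacbbccc'
  #25 SA[25]=10  'dcbdbbdbdbacbbccc'
  #26 SA[26]=9  'ddcbdbbdbdbacbbccc'

SA = [6, 1, 20, 3, 0, 19, 22, 14, 7, 23, 17, 12, 15, 8, 26, 5, 2, 21, 11, 25, 4, 24, 18, 13, 16, 10, 9]
i: (SA[i-1],SA[i]) lcp shared
  1: (6,1) 1 'a'
  2: (1,20) 2 'ac'
  3: (20,3) 2 'ac'
  4: (3,0) 0 ''
  5: (0,19) 3 'bac'
  6: (19,22) 1 'b'
  7: (22,14) 2 'bb'
  8: (14,7) 3 'bbd'
  9: (7,23) 1 'b'
  10: (23,17) 1 'b'
  11: (17,12) 3 'bdb'
  12: (12,15) 3 'bdb'
  13: (15,8) 2 'bd'
  14: (8,26) 0 ''
  15: (26,5) 1 'c'
  16: (5,2) 2 'ca'
  17: (2,21) 1 'c'
  18: (21,11) 2 'cb'
  19: (11,25) 1 'c'
  20: (25,4) 2 'cc'
  21: (4,24) 2 'cc'
  22: (24,18) 0 ''
  23: (18,13) 2 'db'
  24: (13,16) 2 'db'
  25: (16,10) 1 'd'
  26: (10,9) 1 'd'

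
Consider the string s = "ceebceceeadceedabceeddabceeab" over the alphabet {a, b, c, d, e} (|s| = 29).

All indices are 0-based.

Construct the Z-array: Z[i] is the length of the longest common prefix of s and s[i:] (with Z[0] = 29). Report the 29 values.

Z[0]=29
i=1: outside box; Z[1]=0
i=2: outside box; Z[2]=0
i=3: outside box; Z[3]=0
i=4: outside box; Z[4]=2 grow→box=[4,6)
i=5: min(r-i=1, Z[1]=0)=0; Z[5]=0
i=6: outside box; Z[6]=3 grow→box=[6,9)
i=7: min(r-i=2, Z[1]=0)=0; Z[7]=0
i=8: min(r-i=1, Z[2]=0)=0; Z[8]=0
i=9: outside box; Z[9]=0
i=10: outside box; Z[10]=0
i=11: outside box; Z[11]=3 grow→box=[11,14)
i=12: min(r-i=2, Z[1]=0)=0; Z[12]=0
i=13: min(r-i=1, Z[2]=0)=0; Z[13]=0
i=14: outside box; Z[14]=0
i=15: outside box; Z[15]=0
i=16: outside box; Z[16]=0
i=17: outside box; Z[17]=3 grow→box=[17,20)
i=18: min(r-i=2, Z[1]=0)=0; Z[18]=0
i=19: min(r-i=1, Z[2]=0)=0; Z[19]=0
i=20: outside box; Z[20]=0
i=21: outside box; Z[21]=0
i=22: outside box; Z[22]=0
i=23: outside box; Z[23]=0
i=24: outside box; Z[24]=3 grow→box=[24,27)
i=25: min(r-i=2, Z[1]=0)=0; Z[25]=0
i=26: min(r-i=1, Z[2]=0)=0; Z[26]=0
i=27: outside box; Z[27]=0
i=28: outside box; Z[28]=0

[29, 0, 0, 0, 2, 0, 3, 0, 0, 0, 0, 3, 0, 0, 0, 0, 0, 3, 0, 0, 0, 0, 0, 0, 3, 0, 0, 0, 0]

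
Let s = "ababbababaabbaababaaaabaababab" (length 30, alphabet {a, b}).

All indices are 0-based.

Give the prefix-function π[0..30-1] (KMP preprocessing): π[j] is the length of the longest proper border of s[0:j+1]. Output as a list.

π[0] = 0
j=1 s[j]='b': π[1]=0 (border '')
j=2 s[j]='a': π[2]=1 (border 'a')
j=3 s[j]='b': π[3]=2 (border 'ab')
j=4 s[j]='b': k: 2→0; π[4]=0 (border '')
j=5 s[j]='a': π[5]=1 (border 'a')
j=6 s[j]='b': π[6]=2 (border 'ab')
j=7 s[j]='a': π[7]=3 (border 'aba')
j=8 s[j]='b': π[8]=4 (border 'abab')
j=9 s[j]='a': k: 4→2; π[9]=3 (border 'aba')
j=10 s[j]='a': k: 3→1→0; π[10]=1 (border 'a')
j=11 s[j]='b': π[11]=2 (border 'ab')
j=12 s[j]='b': k: 2→0; π[12]=0 (border '')
j=13 s[j]='a': π[13]=1 (border 'a')
j=14 s[j]='a': k: 1→0; π[14]=1 (border 'a')
j=15 s[j]='b': π[15]=2 (border 'ab')
j=16 s[j]='a': π[16]=3 (border 'aba')
j=17 s[j]='b': π[17]=4 (border 'abab')
j=18 s[j]='a': k: 4→2; π[18]=3 (border 'aba')
j=19 s[j]='a': k: 3→1→0; π[19]=1 (border 'a')
j=20 s[j]='a': k: 1→0; π[20]=1 (border 'a')
j=21 s[j]='a': k: 1→0; π[21]=1 (border 'a')
j=22 s[j]='b': π[22]=2 (border 'ab')
j=23 s[j]='a': π[23]=3 (border 'aba')
j=24 s[j]='a': k: 3→1→0; π[24]=1 (border 'a')
j=25 s[j]='b': π[25]=2 (border 'ab')
j=26 s[j]='a': π[26]=3 (border 'aba')
j=27 s[j]='b': π[27]=4 (border 'abab')
j=28 s[j]='a': k: 4→2; π[28]=3 (border 'aba')
j=29 s[j]='b': π[29]=4 (border 'abab')

[0, 0, 1, 2, 0, 1, 2, 3, 4, 3, 1, 2, 0, 1, 1, 2, 3, 4, 3, 1, 1, 1, 2, 3, 1, 2, 3, 4, 3, 4]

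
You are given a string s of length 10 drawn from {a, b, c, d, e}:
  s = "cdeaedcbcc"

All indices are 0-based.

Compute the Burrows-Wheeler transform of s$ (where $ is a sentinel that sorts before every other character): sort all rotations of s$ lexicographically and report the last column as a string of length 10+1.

ceccdb$ecda

rank  rotation     last
    0  $cdeaedcbcc  c
    1  aedcbcc$cde  e
    2  bcc$cdeaedc  c
    3  c$cdeaedcbc  c
    4  cbcc$cdeaed  d
    5  cc$cdeaedcb  b
    6  cdeaedcbcc$  $
    7  dcbcc$cdeae  e
    8  deaedcbcc$c  c
    9  eaedcbcc$cd  d
   10  edcbcc$cdea  a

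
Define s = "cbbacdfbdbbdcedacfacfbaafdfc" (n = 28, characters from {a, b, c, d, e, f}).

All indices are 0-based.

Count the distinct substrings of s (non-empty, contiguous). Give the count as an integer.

375

rank | idx | suffix
   0 |  22 | aafdfc
   1 |   3 | acdfbdbbdcedacfacfbaafdfc
   2 |  15 | acfacfbaafdfc
   3 |  18 | acfbaafdfc
   4 |  23 | afdfc
   5 |  21 | baafdfc
   6 |   2 | bacdfbdbbdcedacfacfbaafdfc
   7 |   1 | bbacdfbdbbdcedacfacfbaafdfc
   8 |   9 | bbdcedacfacfbaafdfc
   9 |   7 | bdbbdcedacfacfbaafdfc
  10 |  10 | bdcedacfacfbaafdfc
  11 |  27 | c
  12 |   0 | cbbacdfbdbbdcedacfacfbaafdfc
  13 |   4 | cdfbdbbdcedacfacfbaafdfc
  14 |  12 | cedacfacfbaafdfc
  15 |  16 | cfacfbaafdfc
  16 |  19 | cfbaafdfc
  17 |  14 | dacfacfbaafdfc
  18 |   8 | dbbdcedacfacfbaafdfc
  19 |  11 | dcedacfacfbaafdfc
  20 |   5 | dfbdbbdcedacfacfbaafdfc
  21 |  25 | dfc
  22 |  13 | edacfacfbaafdfc
  23 |  17 | facfbaafdfc
  24 |  20 | fbaafdfc
  25 |   6 | fbdbbdcedacfacfbaafdfc
  26 |  26 | fc
  27 |  24 | fdfc

SA = [22, 3, 15, 18, 23, 21, 2, 1, 9, 7, 10, 27, 0, 4, 12, 16, 19, 14, 8, 11, 5, 25, 13, 17, 20, 6, 26, 24]
i: (SA[i-1],SA[i]) lcp shared
  1: (22,3) 1 'a'
  2: (3,15) 2 'ac'
  3: (15,18) 3 'acf'
  4: (18,23) 1 'a'
  5: (23,21) 0 ''
  6: (21,2) 2 'ba'
  7: (2,1) 1 'b'
  8: (1,9) 2 'bb'
  9: (9,7) 1 'b'
  10: (7,10) 2 'bd'
  11: (10,27) 0 ''
  12: (27,0) 1 'c'
  13: (0,4) 1 'c'
  14: (4,12) 1 'c'
  15: (12,16) 1 'c'
  16: (16,19) 2 'cf'
  17: (19,14) 0 ''
  18: (14,8) 1 'd'
  19: (8,11) 1 'd'
  20: (11,5) 1 'd'
  21: (5,25) 2 'df'
  22: (25,13) 0 ''
  23: (13,17) 0 ''
  24: (17,20) 1 'f'
  25: (20,6) 2 'fb'
  26: (6,26) 1 'f'
  27: (26,24) 1 'f'

n(n+1)/2 = 28·29/2 = 406
Σ LCP = 0 + 1 + 2 + 3 + 1 + 0 + 2 + 1 + 2 + 1 + 2 + 0 + 1 + 1 + 1 + 1 + 2 + 0 + 1 + 1 + 1 + 2 + 0 + 0 + 1 + 2 + 1 + 1 = 31
distinct = 406 − 31 = 375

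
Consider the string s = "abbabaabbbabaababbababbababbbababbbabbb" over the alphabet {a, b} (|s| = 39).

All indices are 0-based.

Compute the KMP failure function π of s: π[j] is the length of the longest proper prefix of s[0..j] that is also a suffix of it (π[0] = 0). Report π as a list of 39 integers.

π[0] = 0
j=1 s[j]='b': π[1]=0 (border '')
j=2 s[j]='b': π[2]=0 (border '')
j=3 s[j]='a': π[3]=1 (border 'a')
j=4 s[j]='b': π[4]=2 (border 'ab')
j=5 s[j]='a': k: 2→0; π[5]=1 (border 'a')
j=6 s[j]='a': k: 1→0; π[6]=1 (border 'a')
j=7 s[j]='b': π[7]=2 (border 'ab')
j=8 s[j]='b': π[8]=3 (border 'abb')
j=9 s[j]='b': k: 3→0; π[9]=0 (border '')
j=10 s[j]='a': π[10]=1 (border 'a')
j=11 s[j]='b': π[11]=2 (border 'ab')
j=12 s[j]='a': k: 2→0; π[12]=1 (border 'a')
j=13 s[j]='a': k: 1→0; π[13]=1 (border 'a')
j=14 s[j]='b': π[14]=2 (border 'ab')
j=15 s[j]='a': k: 2→0; π[15]=1 (border 'a')
j=16 s[j]='b': π[16]=2 (border 'ab')
j=17 s[j]='b': π[17]=3 (border 'abb')
j=18 s[j]='a': π[18]=4 (border 'abba')
j=19 s[j]='b': π[19]=5 (border 'abbab')
j=20 s[j]='a': π[20]=6 (border 'abbaba')
j=21 s[j]='b': k: 6→1; π[21]=2 (border 'ab')
j=22 s[j]='b': π[22]=3 (border 'abb')
j=23 s[j]='a': π[23]=4 (border 'abba')
j=24 s[j]='b': π[24]=5 (border 'abbab')
j=25 s[j]='a': π[25]=6 (border 'abbaba')
j=26 s[j]='b': k: 6→1; π[26]=2 (border 'ab')
j=27 s[j]='b': π[27]=3 (border 'abb')
j=28 s[j]='b': k: 3→0; π[28]=0 (border '')
j=29 s[j]='a': π[29]=1 (border 'a')
j=30 s[j]='b': π[30]=2 (border 'ab')
j=31 s[j]='a': k: 2→0; π[31]=1 (border 'a')
j=32 s[j]='b': π[32]=2 (border 'ab')
j=33 s[j]='b': π[33]=3 (border 'abb')
j=34 s[j]='b': k: 3→0; π[34]=0 (border '')
j=35 s[j]='a': π[35]=1 (border 'a')
j=36 s[j]='b': π[36]=2 (border 'ab')
j=37 s[j]='b': π[37]=3 (border 'abb')
j=38 s[j]='b': k: 3→0; π[38]=0 (border '')

[0, 0, 0, 1, 2, 1, 1, 2, 3, 0, 1, 2, 1, 1, 2, 1, 2, 3, 4, 5, 6, 2, 3, 4, 5, 6, 2, 3, 0, 1, 2, 1, 2, 3, 0, 1, 2, 3, 0]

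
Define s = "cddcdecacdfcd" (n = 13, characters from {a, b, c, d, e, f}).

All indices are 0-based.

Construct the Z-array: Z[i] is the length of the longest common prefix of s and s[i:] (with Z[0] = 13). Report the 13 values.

Z[0]=13
i=1: fresh scan; Z[1]=0
i=2: fresh scan; Z[2]=0
i=3: fresh scan; Z[3]=2 scan→box=[3,5)
i=4: min(r-i=1, Z[1]=0)=0; Z[4]=0
i=5: fresh scan; Z[5]=0
i=6: fresh scan; Z[6]=1 scan→box=[6,7)
i=7: fresh scan; Z[7]=0
i=8: fresh scan; Z[8]=2 scan→box=[8,10)
i=9: min(r-i=1, Z[1]=0)=0; Z[9]=0
i=10: fresh scan; Z[10]=0
i=11: fresh scan; Z[11]=2 scan→box=[11,13)
i=12: min(r-i=1, Z[1]=0)=0; Z[12]=0

[13, 0, 0, 2, 0, 0, 1, 0, 2, 0, 0, 2, 0]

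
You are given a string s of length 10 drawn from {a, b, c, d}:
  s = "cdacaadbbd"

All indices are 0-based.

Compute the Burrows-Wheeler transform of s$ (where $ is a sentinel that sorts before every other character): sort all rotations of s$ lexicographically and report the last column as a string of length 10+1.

dcdadba$bca

rank  rotation     last
    0  $cdacaadbbd  d
    1  aadbbd$cdac  c
    2  acaadbbd$cd  d
    3  adbbd$cdaca  a
    4  bbd$cdacaad  d
    5  bd$cdacaadb  b
    6  caadbbd$cda  a
    7  cdacaadbbd$  $
    8  d$cdacaadbb  b
    9  dacaadbbd$c  c
   10  dbbd$cdacaa  a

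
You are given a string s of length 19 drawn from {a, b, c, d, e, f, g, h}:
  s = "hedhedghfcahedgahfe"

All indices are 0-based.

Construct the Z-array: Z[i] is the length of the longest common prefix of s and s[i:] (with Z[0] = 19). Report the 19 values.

[19, 0, 0, 3, 0, 0, 0, 1, 0, 0, 0, 3, 0, 0, 0, 0, 1, 0, 0]

Z[0]=19
i=1: i≥r, start 0; Z[1]=0
i=2: i≥r, start 0; Z[2]=0
i=3: i≥r, start 0; Z[3]=3 grow→box=[3,6)
i=4: min(r-i=2, Z[1]=0)=0; Z[4]=0
i=5: min(r-i=1, Z[2]=0)=0; Z[5]=0
i=6: i≥r, start 0; Z[6]=0
i=7: i≥r, start 0; Z[7]=1 grow→box=[7,8)
i=8: i≥r, start 0; Z[8]=0
i=9: i≥r, start 0; Z[9]=0
i=10: i≥r, start 0; Z[10]=0
i=11: i≥r, start 0; Z[11]=3 grow→box=[11,14)
i=12: min(r-i=2, Z[1]=0)=0; Z[12]=0
i=13: min(r-i=1, Z[2]=0)=0; Z[13]=0
i=14: i≥r, start 0; Z[14]=0
i=15: i≥r, start 0; Z[15]=0
i=16: i≥r, start 0; Z[16]=1 grow→box=[16,17)
i=17: i≥r, start 0; Z[17]=0
i=18: i≥r, start 0; Z[18]=0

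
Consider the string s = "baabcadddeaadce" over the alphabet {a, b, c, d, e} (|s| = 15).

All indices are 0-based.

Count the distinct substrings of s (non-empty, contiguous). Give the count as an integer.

rank | idx | suffix
   0 |   1 | aabcadddeaadce
   1 |  10 | aadce
   2 |   2 | abcadddeaadce
   3 |  11 | adce
   4 |   5 | adddeaadce
   5 |   0 | baabcadddeaadce
   6 |   3 | bcadddeaadce
   7 |   4 | cadddeaadce
   8 |  13 | ce
   9 |  12 | dce
  10 |   6 | dddeaadce
  11 |   7 | ddeaadce
  12 |   8 | deaadce
  13 |  14 | e
  14 |   9 | eaadce

SA = [1, 10, 2, 11, 5, 0, 3, 4, 13, 12, 6, 7, 8, 14, 9]
[i] adj suffixes → lcp
  [1] 1/10 → 2 ('aa')
  [2] 10/2 → 1 ('a')
  [3] 2/11 → 1 ('a')
  [4] 11/5 → 2 ('ad')
  [5] 5/0 → 0 ('')
  [6] 0/3 → 1 ('b')
  [7] 3/4 → 0 ('')
  [8] 4/13 → 1 ('c')
  [9] 13/12 → 0 ('')
  [10] 12/6 → 1 ('d')
  [11] 6/7 → 2 ('dd')
  [12] 7/8 → 1 ('d')
  [13] 8/14 → 0 ('')
  [14] 14/9 → 1 ('e')

n(n+1)/2 = 15·16/2 = 120
Σ LCP = 0 + 2 + 1 + 1 + 2 + 0 + 1 + 0 + 1 + 0 + 1 + 2 + 1 + 0 + 1 = 13
distinct = 120 − 13 = 107

107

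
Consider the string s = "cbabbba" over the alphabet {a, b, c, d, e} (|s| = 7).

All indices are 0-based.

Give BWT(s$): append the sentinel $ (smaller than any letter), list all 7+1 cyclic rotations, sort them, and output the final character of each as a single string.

abbbcba$

rank  rotation  last
    0  $cbabbba  a
    1  a$cbabbb  b
    2  abbba$cb  b
    3  ba$cbabb  b
    4  babbba$c  c
    5  bba$cbab  b
    6  bbba$cba  a
    7  cbabbba$  $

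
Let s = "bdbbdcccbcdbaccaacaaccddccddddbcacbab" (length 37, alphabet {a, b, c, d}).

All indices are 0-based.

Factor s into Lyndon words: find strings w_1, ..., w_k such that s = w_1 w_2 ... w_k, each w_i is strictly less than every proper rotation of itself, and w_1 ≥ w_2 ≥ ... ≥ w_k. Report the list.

["bd", "bbdcccbcd", "b", "acc", "aacaaccddccddddbcacbab"]

emit factor 1: 'bd' (i=0, period=2)
emit factor 2: 'bbdcccbcd' (i=2, period=9)
emit factor 3: 'b' (i=11, period=1)
emit factor 4: 'acc' (i=12, period=3)
emit factor 5: 'aacaaccddccddddbcacbab' (i=15, period=22)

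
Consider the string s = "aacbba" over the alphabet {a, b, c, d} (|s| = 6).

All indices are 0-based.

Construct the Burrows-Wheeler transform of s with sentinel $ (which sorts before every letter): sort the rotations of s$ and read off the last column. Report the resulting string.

rank  rotation last
    0  $aacbba  a
    1  a$aacbb  b
    2  aacbba$  $
    3  acbba$a  a
    4  ba$aacb  b
    5  bba$aac  c
    6  cbba$aa  a

ab$abca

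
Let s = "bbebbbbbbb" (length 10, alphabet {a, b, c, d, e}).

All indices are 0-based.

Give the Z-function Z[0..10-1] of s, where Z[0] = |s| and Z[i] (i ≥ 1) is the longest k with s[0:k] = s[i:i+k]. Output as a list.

[10, 1, 0, 2, 2, 2, 2, 2, 2, 1]

Z[0]=10
i=1: outside box; Z[1]=1 grow→box=[1,2)
i=2: outside box; Z[2]=0
i=3: outside box; Z[3]=2 grow→box=[3,5)
i=4: min(r-i=1, Z[1]=1)=1; Z[4]=2 grow→box=[4,6)
i=5: min(r-i=1, Z[1]=1)=1; Z[5]=2 grow→box=[5,7)
i=6: min(r-i=1, Z[1]=1)=1; Z[6]=2 grow→box=[6,8)
i=7: min(r-i=1, Z[1]=1)=1; Z[7]=2 grow→box=[7,9)
i=8: min(r-i=1, Z[1]=1)=1; Z[8]=2 grow→box=[8,10)
i=9: min(r-i=1, Z[1]=1)=1; Z[9]=1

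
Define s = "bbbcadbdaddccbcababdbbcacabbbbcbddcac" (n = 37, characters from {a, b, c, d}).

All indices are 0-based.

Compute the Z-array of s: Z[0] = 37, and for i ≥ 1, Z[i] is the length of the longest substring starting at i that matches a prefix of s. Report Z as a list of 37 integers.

Z[0]=37
i=1: fresh scan; Z[1]=2 grow→box=[1,3)
i=2: min(r-i=1, Z[1]=2)=1; Z[2]=1
i=3: fresh scan; Z[3]=0
i=4: fresh scan; Z[4]=0
i=5: fresh scan; Z[5]=0
i=6: fresh scan; Z[6]=1 grow→box=[6,7)
i=7: fresh scan; Z[7]=0
i=8: fresh scan; Z[8]=0
i=9: fresh scan; Z[9]=0
i=10: fresh scan; Z[10]=0
i=11: fresh scan; Z[11]=0
i=12: fresh scan; Z[12]=0
i=13: fresh scan; Z[13]=1 grow→box=[13,14)
i=14: fresh scan; Z[14]=0
i=15: fresh scan; Z[15]=0
i=16: fresh scan; Z[16]=1 grow→box=[16,17)
i=17: fresh scan; Z[17]=0
i=18: fresh scan; Z[18]=1 grow→box=[18,19)
i=19: fresh scan; Z[19]=0
i=20: fresh scan; Z[20]=2 grow→box=[20,22)
i=21: min(r-i=1, Z[1]=2)=1; Z[21]=1
i=22: fresh scan; Z[22]=0
i=23: fresh scan; Z[23]=0
i=24: fresh scan; Z[24]=0
i=25: fresh scan; Z[25]=0
i=26: fresh scan; Z[26]=3 grow→box=[26,29)
i=27: min(r-i=2, Z[1]=2)=2; Z[27]=4 grow→box=[27,31)
i=28: min(r-i=3, Z[1]=2)=2; Z[28]=2
i=29: min(r-i=2, Z[2]=1)=1; Z[29]=1
i=30: min(r-i=1, Z[3]=0)=0; Z[30]=0
i=31: fresh scan; Z[31]=1 grow→box=[31,32)
i=32: fresh scan; Z[32]=0
i=33: fresh scan; Z[33]=0
i=34: fresh scan; Z[34]=0
i=35: fresh scan; Z[35]=0
i=36: fresh scan; Z[36]=0

[37, 2, 1, 0, 0, 0, 1, 0, 0, 0, 0, 0, 0, 1, 0, 0, 1, 0, 1, 0, 2, 1, 0, 0, 0, 0, 3, 4, 2, 1, 0, 1, 0, 0, 0, 0, 0]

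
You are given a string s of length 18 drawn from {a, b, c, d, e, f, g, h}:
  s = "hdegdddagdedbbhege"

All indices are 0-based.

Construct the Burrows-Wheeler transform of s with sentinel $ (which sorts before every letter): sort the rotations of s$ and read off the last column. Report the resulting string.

eddbdedgghgddheae$b

rank  rotation             last
    0  $hdegdddagdedbbhege  e
    1  agdedbbhege$hdegddd  d
    2  bbhege$hdegdddagded  d
    3  bhege$hdegdddagdedb  b
    4  dagdedbbhege$hdegdd  d
    5  dbbhege$hdegdddagde  e
    6  ddagdedbbhege$hdegd  d
    7  dddagdedbbhege$hdeg  g
    8  dedbbhege$hdegdddag  g
    9  degdddagdedbbhege$h  h
   10  e$hdegdddagdedbbheg  g
   11  edbbhege$hdegdddagd  d
   12  egdddagdedbbhege$hd  d
   13  ege$hdegdddagdedbbh  h
   14  gdddagdedbbhege$hde  e
   15  gdedbbhege$hdegddda  a
   16  ge$hdegdddagdedbbhe  e
   17  hdegdddagdedbbhege$  $
   18  hege$hdegdddagdedbb  b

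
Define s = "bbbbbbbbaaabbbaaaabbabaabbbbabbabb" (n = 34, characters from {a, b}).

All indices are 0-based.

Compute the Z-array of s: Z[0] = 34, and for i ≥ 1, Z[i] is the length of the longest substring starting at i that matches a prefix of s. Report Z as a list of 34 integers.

Z[0]=34
i=1: i≥r, start 0; Z[1]=7 scan→box=[1,8)
i=2: min(r-i=6, Z[1]=7)=6; Z[2]=6
i=3: min(r-i=5, Z[2]=6)=5; Z[3]=5
i=4: min(r-i=4, Z[3]=5)=4; Z[4]=4
i=5: min(r-i=3, Z[4]=4)=3; Z[5]=3
i=6: min(r-i=2, Z[5]=3)=2; Z[6]=2
i=7: min(r-i=1, Z[6]=2)=1; Z[7]=1
i=8: i≥r, start 0; Z[8]=0
i=9: i≥r, start 0; Z[9]=0
i=10: i≥r, start 0; Z[10]=0
i=11: i≥r, start 0; Z[11]=3 scan→box=[11,14)
i=12: min(r-i=2, Z[1]=7)=2; Z[12]=2
i=13: min(r-i=1, Z[2]=6)=1; Z[13]=1
i=14: i≥r, start 0; Z[14]=0
i=15: i≥r, start 0; Z[15]=0
i=16: i≥r, start 0; Z[16]=0
i=17: i≥r, start 0; Z[17]=0
i=18: i≥r, start 0; Z[18]=2 scan→box=[18,20)
i=19: min(r-i=1, Z[1]=7)=1; Z[19]=1
i=20: i≥r, start 0; Z[20]=0
i=21: i≥r, start 0; Z[21]=1 scan→box=[21,22)
i=22: i≥r, start 0; Z[22]=0
i=23: i≥r, start 0; Z[23]=0
i=24: i≥r, start 0; Z[24]=4 scan→box=[24,28)
i=25: min(r-i=3, Z[1]=7)=3; Z[25]=3
i=26: min(r-i=2, Z[2]=6)=2; Z[26]=2
i=27: min(r-i=1, Z[3]=5)=1; Z[27]=1
i=28: i≥r, start 0; Z[28]=0
i=29: i≥r, start 0; Z[29]=2 scan→box=[29,31)
i=30: min(r-i=1, Z[1]=7)=1; Z[30]=1
i=31: i≥r, start 0; Z[31]=0
i=32: i≥r, start 0; Z[32]=2 scan→box=[32,34)
i=33: min(r-i=1, Z[1]=7)=1; Z[33]=1

[34, 7, 6, 5, 4, 3, 2, 1, 0, 0, 0, 3, 2, 1, 0, 0, 0, 0, 2, 1, 0, 1, 0, 0, 4, 3, 2, 1, 0, 2, 1, 0, 2, 1]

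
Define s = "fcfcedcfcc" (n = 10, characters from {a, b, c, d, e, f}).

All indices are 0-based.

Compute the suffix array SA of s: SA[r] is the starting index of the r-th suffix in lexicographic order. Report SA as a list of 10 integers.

rank | idx | suffix
   0 |   9 | c
   1 |   8 | cc
   2 |   3 | cedcfcc
   3 |   6 | cfcc
   4 |   1 | cfcedcfcc
   5 |   5 | dcfcc
   6 |   4 | edcfcc
   7 |   7 | fcc
   8 |   2 | fcedcfcc
   9 |   0 | fcfcedcfcc

[9, 8, 3, 6, 1, 5, 4, 7, 2, 0]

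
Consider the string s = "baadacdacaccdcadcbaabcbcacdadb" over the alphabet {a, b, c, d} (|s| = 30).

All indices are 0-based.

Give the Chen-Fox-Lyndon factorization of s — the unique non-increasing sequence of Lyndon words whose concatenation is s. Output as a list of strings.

emit factor 1: 'b' (i=0, period=1)
emit factor 2: 'aadacdacaccdcadcb' (i=1, period=17)
emit factor 3: 'aabcbcacdadb' (i=18, period=12)

["b", "aadacdacaccdcadcb", "aabcbcacdadb"]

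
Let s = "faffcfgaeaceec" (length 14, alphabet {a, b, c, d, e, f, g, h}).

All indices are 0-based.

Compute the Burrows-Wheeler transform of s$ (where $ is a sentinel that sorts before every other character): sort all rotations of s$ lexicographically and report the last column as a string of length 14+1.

rank  rotation         last
    0  $faffcfgaeaceec  c
    1  aceec$faffcfgae  e
    2  aeaceec$faffcfg  g
    3  affcfgaeaceec$f  f
    4  c$faffcfgaeacee  e
    5  ceec$faffcfgaea  a
    6  cfgaeaceec$faff  f
    7  eaceec$faffcfga  a
    8  ec$faffcfgaeace  e
    9  eec$faffcfgaeac  c
   10  faffcfgaeaceec$  $
   11  fcfgaeaceec$faf  f
   12  ffcfgaeaceec$fa  a
   13  fgaeaceec$faffc  c
   14  gaeaceec$faffcf  f

cegfeafaec$facf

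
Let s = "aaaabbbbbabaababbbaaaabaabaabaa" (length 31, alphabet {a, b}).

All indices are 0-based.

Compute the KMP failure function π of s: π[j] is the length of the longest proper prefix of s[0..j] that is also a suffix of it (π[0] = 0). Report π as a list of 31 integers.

π[0] = 0
j=1 s[j]='a': π[1]=1 (border 'a')
j=2 s[j]='a': π[2]=2 (border 'aa')
j=3 s[j]='a': π[3]=3 (border 'aaa')
j=4 s[j]='b': k: 3→2→1→0; π[4]=0 (border '')
j=5 s[j]='b': π[5]=0 (border '')
j=6 s[j]='b': π[6]=0 (border '')
j=7 s[j]='b': π[7]=0 (border '')
j=8 s[j]='b': π[8]=0 (border '')
j=9 s[j]='a': π[9]=1 (border 'a')
j=10 s[j]='b': k: 1→0; π[10]=0 (border '')
j=11 s[j]='a': π[11]=1 (border 'a')
j=12 s[j]='a': π[12]=2 (border 'aa')
j=13 s[j]='b': k: 2→1→0; π[13]=0 (border '')
j=14 s[j]='a': π[14]=1 (border 'a')
j=15 s[j]='b': k: 1→0; π[15]=0 (border '')
j=16 s[j]='b': π[16]=0 (border '')
j=17 s[j]='b': π[17]=0 (border '')
j=18 s[j]='a': π[18]=1 (border 'a')
j=19 s[j]='a': π[19]=2 (border 'aa')
j=20 s[j]='a': π[20]=3 (border 'aaa')
j=21 s[j]='a': π[21]=4 (border 'aaaa')
j=22 s[j]='b': π[22]=5 (border 'aaaab')
j=23 s[j]='a': k: 5→0; π[23]=1 (border 'a')
j=24 s[j]='a': π[24]=2 (border 'aa')
j=25 s[j]='b': k: 2→1→0; π[25]=0 (border '')
j=26 s[j]='a': π[26]=1 (border 'a')
j=27 s[j]='a': π[27]=2 (border 'aa')
j=28 s[j]='b': k: 2→1→0; π[28]=0 (border '')
j=29 s[j]='a': π[29]=1 (border 'a')
j=30 s[j]='a': π[30]=2 (border 'aa')

[0, 1, 2, 3, 0, 0, 0, 0, 0, 1, 0, 1, 2, 0, 1, 0, 0, 0, 1, 2, 3, 4, 5, 1, 2, 0, 1, 2, 0, 1, 2]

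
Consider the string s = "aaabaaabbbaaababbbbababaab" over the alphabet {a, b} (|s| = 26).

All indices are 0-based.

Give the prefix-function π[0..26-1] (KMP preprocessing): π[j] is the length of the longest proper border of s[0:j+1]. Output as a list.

π[0] = 0
j=1 s[j]='a': π[1]=1 (border 'a')
j=2 s[j]='a': π[2]=2 (border 'aa')
j=3 s[j]='b': k: 2→1→0; π[3]=0 (border '')
j=4 s[j]='a': π[4]=1 (border 'a')
j=5 s[j]='a': π[5]=2 (border 'aa')
j=6 s[j]='a': π[6]=3 (border 'aaa')
j=7 s[j]='b': π[7]=4 (border 'aaab')
j=8 s[j]='b': k: 4→0; π[8]=0 (border '')
j=9 s[j]='b': π[9]=0 (border '')
j=10 s[j]='a': π[10]=1 (border 'a')
j=11 s[j]='a': π[11]=2 (border 'aa')
j=12 s[j]='a': π[12]=3 (border 'aaa')
j=13 s[j]='b': π[13]=4 (border 'aaab')
j=14 s[j]='a': π[14]=5 (border 'aaaba')
j=15 s[j]='b': k: 5→1→0; π[15]=0 (border '')
j=16 s[j]='b': π[16]=0 (border '')
j=17 s[j]='b': π[17]=0 (border '')
j=18 s[j]='b': π[18]=0 (border '')
j=19 s[j]='a': π[19]=1 (border 'a')
j=20 s[j]='b': k: 1→0; π[20]=0 (border '')
j=21 s[j]='a': π[21]=1 (border 'a')
j=22 s[j]='b': k: 1→0; π[22]=0 (border '')
j=23 s[j]='a': π[23]=1 (border 'a')
j=24 s[j]='a': π[24]=2 (border 'aa')
j=25 s[j]='b': k: 2→1→0; π[25]=0 (border '')

[0, 1, 2, 0, 1, 2, 3, 4, 0, 0, 1, 2, 3, 4, 5, 0, 0, 0, 0, 1, 0, 1, 0, 1, 2, 0]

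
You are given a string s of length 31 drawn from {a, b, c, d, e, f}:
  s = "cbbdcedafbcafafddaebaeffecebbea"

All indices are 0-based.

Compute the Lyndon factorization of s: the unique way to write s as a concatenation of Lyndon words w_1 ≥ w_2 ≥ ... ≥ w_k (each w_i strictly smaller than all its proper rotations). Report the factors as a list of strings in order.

["c", "bbdced", "afbc", "afafdd", "aebaeffecebbe", "a"]

emit factor 1: 'c' (i=0, period=1)
emit factor 2: 'bbdced' (i=1, period=6)
emit factor 3: 'afbc' (i=7, period=4)
emit factor 4: 'afafdd' (i=11, period=6)
emit factor 5: 'aebaeffecebbe' (i=17, period=13)
emit factor 6: 'a' (i=30, period=1)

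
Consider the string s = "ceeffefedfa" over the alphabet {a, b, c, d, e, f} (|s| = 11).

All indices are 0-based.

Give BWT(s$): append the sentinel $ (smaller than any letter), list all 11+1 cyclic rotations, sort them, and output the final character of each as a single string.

rank  rotation      last
    0  $ceeffefedfa  a
    1  a$ceeffefedf  f
    2  ceeffefedfa$  $
    3  dfa$ceeffefe  e
    4  edfa$ceeffef  f
    5  eeffefedfa$c  c
    6  efedfa$ceeff  f
    7  effefedfa$ce  e
    8  fa$ceeffefed  d
    9  fedfa$ceeffe  e
   10  fefedfa$ceef  f
   11  ffefedfa$cee  e

af$efcfedefe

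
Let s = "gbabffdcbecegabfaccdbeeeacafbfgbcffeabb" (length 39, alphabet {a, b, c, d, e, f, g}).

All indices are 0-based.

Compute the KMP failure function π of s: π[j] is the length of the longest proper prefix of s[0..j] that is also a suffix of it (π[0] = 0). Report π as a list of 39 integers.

π[0] = 0
j=1 s[j]='b': π[1]=0 (border '')
j=2 s[j]='a': π[2]=0 (border '')
j=3 s[j]='b': π[3]=0 (border '')
j=4 s[j]='f': π[4]=0 (border '')
j=5 s[j]='f': π[5]=0 (border '')
j=6 s[j]='d': π[6]=0 (border '')
j=7 s[j]='c': π[7]=0 (border '')
j=8 s[j]='b': π[8]=0 (border '')
j=9 s[j]='e': π[9]=0 (border '')
j=10 s[j]='c': π[10]=0 (border '')
j=11 s[j]='e': π[11]=0 (border '')
j=12 s[j]='g': π[12]=1 (border 'g')
j=13 s[j]='a': k: 1→0; π[13]=0 (border '')
j=14 s[j]='b': π[14]=0 (border '')
j=15 s[j]='f': π[15]=0 (border '')
j=16 s[j]='a': π[16]=0 (border '')
j=17 s[j]='c': π[17]=0 (border '')
j=18 s[j]='c': π[18]=0 (border '')
j=19 s[j]='d': π[19]=0 (border '')
j=20 s[j]='b': π[20]=0 (border '')
j=21 s[j]='e': π[21]=0 (border '')
j=22 s[j]='e': π[22]=0 (border '')
j=23 s[j]='e': π[23]=0 (border '')
j=24 s[j]='a': π[24]=0 (border '')
j=25 s[j]='c': π[25]=0 (border '')
j=26 s[j]='a': π[26]=0 (border '')
j=27 s[j]='f': π[27]=0 (border '')
j=28 s[j]='b': π[28]=0 (border '')
j=29 s[j]='f': π[29]=0 (border '')
j=30 s[j]='g': π[30]=1 (border 'g')
j=31 s[j]='b': π[31]=2 (border 'gb')
j=32 s[j]='c': k: 2→0; π[32]=0 (border '')
j=33 s[j]='f': π[33]=0 (border '')
j=34 s[j]='f': π[34]=0 (border '')
j=35 s[j]='e': π[35]=0 (border '')
j=36 s[j]='a': π[36]=0 (border '')
j=37 s[j]='b': π[37]=0 (border '')
j=38 s[j]='b': π[38]=0 (border '')

[0, 0, 0, 0, 0, 0, 0, 0, 0, 0, 0, 0, 1, 0, 0, 0, 0, 0, 0, 0, 0, 0, 0, 0, 0, 0, 0, 0, 0, 0, 1, 2, 0, 0, 0, 0, 0, 0, 0]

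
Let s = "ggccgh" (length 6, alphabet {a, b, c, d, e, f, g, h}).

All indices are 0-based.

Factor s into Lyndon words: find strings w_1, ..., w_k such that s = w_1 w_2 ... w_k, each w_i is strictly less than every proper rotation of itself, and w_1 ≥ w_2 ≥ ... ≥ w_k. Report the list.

["g", "g", "ccgh"]

emit factor 1: 'g' (i=0, period=1)
emit factor 2: 'g' (i=1, period=1)
emit factor 3: 'ccgh' (i=2, period=4)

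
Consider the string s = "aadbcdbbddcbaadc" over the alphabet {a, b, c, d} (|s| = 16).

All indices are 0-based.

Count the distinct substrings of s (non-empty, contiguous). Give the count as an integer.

rank | idx | suffix
   0 |   0 | aadbcdbbddcbaadc
   1 |  12 | aadc
   2 |   1 | adbcdbbddcbaadc
   3 |  13 | adc
   4 |  11 | baadc
   5 |   6 | bbddcbaadc
   6 |   3 | bcdbbddcbaadc
   7 |   7 | bddcbaadc
   8 |  15 | c
   9 |  10 | cbaadc
  10 |   4 | cdbbddcbaadc
  11 |   5 | dbbddcbaadc
  12 |   2 | dbcdbbddcbaadc
  13 |  14 | dc
  14 |   9 | dcbaadc
  15 |   8 | ddcbaadc

SA = [0, 12, 1, 13, 11, 6, 3, 7, 15, 10, 4, 5, 2, 14, 9, 8]
i: (SA[i-1],SA[i]) lcp shared
  1: (0,12) 3 'aad'
  2: (12,1) 1 'a'
  3: (1,13) 2 'ad'
  4: (13,11) 0 ''
  5: (11,6) 1 'b'
  6: (6,3) 1 'b'
  7: (3,7) 1 'b'
  8: (7,15) 0 ''
  9: (15,10) 1 'c'
  10: (10,4) 1 'c'
  11: (4,5) 0 ''
  12: (5,2) 2 'db'
  13: (2,14) 1 'd'
  14: (14,9) 2 'dc'
  15: (9,8) 1 'd'

n(n+1)/2 = 16·17/2 = 136
Σ LCP = 0 + 3 + 1 + 2 + 0 + 1 + 1 + 1 + 0 + 1 + 1 + 0 + 2 + 1 + 2 + 1 = 17
distinct = 136 − 17 = 119

119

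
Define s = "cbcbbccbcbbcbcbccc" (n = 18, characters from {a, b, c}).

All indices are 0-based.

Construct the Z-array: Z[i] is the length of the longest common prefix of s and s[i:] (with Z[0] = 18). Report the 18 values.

Z[0]=18
i=1: i≥r, start 0; Z[1]=0
i=2: i≥r, start 0; Z[2]=2 grow→box=[2,4)
i=3: min(r-i=1, Z[1]=0)=0; Z[3]=0
i=4: i≥r, start 0; Z[4]=0
i=5: i≥r, start 0; Z[5]=1 grow→box=[5,6)
i=6: i≥r, start 0; Z[6]=6 grow→box=[6,12)
i=7: min(r-i=5, Z[1]=0)=0; Z[7]=0
i=8: min(r-i=4, Z[2]=2)=2; Z[8]=2
i=9: min(r-i=3, Z[3]=0)=0; Z[9]=0
i=10: min(r-i=2, Z[4]=0)=0; Z[10]=0
i=11: min(r-i=1, Z[5]=1)=1; Z[11]=4 grow→box=[11,15)
i=12: min(r-i=3, Z[1]=0)=0; Z[12]=0
i=13: min(r-i=2, Z[2]=2)=2; Z[13]=3 grow→box=[13,16)
i=14: min(r-i=2, Z[1]=0)=0; Z[14]=0
i=15: min(r-i=1, Z[2]=2)=1; Z[15]=1
i=16: i≥r, start 0; Z[16]=1 grow→box=[16,17)
i=17: i≥r, start 0; Z[17]=1 grow→box=[17,18)

[18, 0, 2, 0, 0, 1, 6, 0, 2, 0, 0, 4, 0, 3, 0, 1, 1, 1]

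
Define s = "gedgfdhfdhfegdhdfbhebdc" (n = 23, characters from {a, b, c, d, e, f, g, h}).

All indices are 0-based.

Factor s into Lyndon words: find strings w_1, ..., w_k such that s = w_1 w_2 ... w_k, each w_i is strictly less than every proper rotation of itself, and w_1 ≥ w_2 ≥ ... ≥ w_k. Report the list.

["g", "e", "dgfdhfdhfegdh", "df", "bhe", "bdc"]

emit factor 1: 'g' (i=0, period=1)
emit factor 2: 'e' (i=1, period=1)
emit factor 3: 'dgfdhfdhfegdh' (i=2, period=13)
emit factor 4: 'df' (i=15, period=2)
emit factor 5: 'bhe' (i=17, period=3)
emit factor 6: 'bdc' (i=20, period=3)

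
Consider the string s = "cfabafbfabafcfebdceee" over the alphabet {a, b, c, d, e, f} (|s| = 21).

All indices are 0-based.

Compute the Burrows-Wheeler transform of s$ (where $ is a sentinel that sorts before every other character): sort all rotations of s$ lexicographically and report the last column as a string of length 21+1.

rank  rotation                last
    0  $cfabafbfabafcfebdceee  e
    1  abafbfabafcfebdceee$cf  f
    2  abafcfebdceee$cfabafbf  f
    3  afbfabafcfebdceee$cfab  b
    4  afcfebdceee$cfabafbfab  b
    5  bafbfabafcfebdceee$cfa  a
    6  bafcfebdceee$cfabafbfa  a
    7  bdceee$cfabafbfabafcfe  e
    8  bfabafcfebdceee$cfabaf  f
    9  ceee$cfabafbfabafcfebd  d
   10  cfabafbfabafcfebdceee$  $
   11  cfebdceee$cfabafbfabaf  f
   12  dceee$cfabafbfabafcfeb  b
   13  e$cfabafbfabafcfebdcee  e
   14  ebdceee$cfabafbfabafcf  f
   15  ee$cfabafbfabafcfebdce  e
   16  eee$cfabafbfabafcfebdc  c
   17  fabafbfabafcfebdceee$c  c
   18  fabafcfebdceee$cfabafb  b
   19  fbfabafcfebdceee$cfaba  a
   20  fcfebdceee$cfabafbfaba  a
   21  febdceee$cfabafbfabafc  c

effbbaaefd$fbefeccbaac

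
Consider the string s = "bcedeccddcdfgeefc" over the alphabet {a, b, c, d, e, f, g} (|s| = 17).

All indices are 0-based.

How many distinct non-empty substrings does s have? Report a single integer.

rank | idx | suffix
   0 |   0 | bcedeccddcdfgeefc
   1 |  16 | c
   2 |   5 | ccddcdfgeefc
   3 |   6 | cddcdfgeefc
   4 |   9 | cdfgeefc
   5 |   1 | cedeccddcdfgeefc
   6 |   8 | dcdfgeefc
   7 |   7 | ddcdfgeefc
   8 |   3 | deccddcdfgeefc
   9 |  10 | dfgeefc
  10 |   4 | eccddcdfgeefc
  11 |   2 | edeccddcdfgeefc
  12 |  13 | eefc
  13 |  14 | efc
  14 |  15 | fc
  15 |  11 | fgeefc
  16 |  12 | geefc

SA = [0, 16, 5, 6, 9, 1, 8, 7, 3, 10, 4, 2, 13, 14, 15, 11, 12]
i: (SA[i-1],SA[i]) lcp shared
  1: (0,16) 0 ''
  2: (16,5) 1 'c'
  3: (5,6) 1 'c'
  4: (6,9) 2 'cd'
  5: (9,1) 1 'c'
  6: (1,8) 0 ''
  7: (8,7) 1 'd'
  8: (7,3) 1 'd'
  9: (3,10) 1 'd'
  10: (10,4) 0 ''
  11: (4,2) 1 'e'
  12: (2,13) 1 'e'
  13: (13,14) 1 'e'
  14: (14,15) 0 ''
  15: (15,11) 1 'f'
  16: (11,12) 0 ''

n(n+1)/2 = 17·18/2 = 153
Σ LCP = 0 + 0 + 1 + 1 + 2 + 1 + 0 + 1 + 1 + 1 + 0 + 1 + 1 + 1 + 0 + 1 + 0 = 12
distinct = 153 − 12 = 141

141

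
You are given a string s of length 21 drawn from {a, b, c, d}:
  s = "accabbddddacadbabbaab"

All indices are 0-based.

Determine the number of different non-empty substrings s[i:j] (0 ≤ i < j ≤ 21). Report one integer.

204

sorted suffixes:
  #0 SA[0]=18  'aab'
  #1 SA[1]=19  'ab'
  #2 SA[2]=15  'abbaab'
  #3 SA[3]=3  'abbddddacadbabbaab'
  #4 SA[4]=10  'acadbabbaab'
  #5 SA[5]=0  'accabbddddacadbabbaab'
  #6 SA[6]=12  'adbabbaab'
  #7 SA[7]=20  'b'
  #8 SA[8]=17  'baab'
  #9 SA[9]=14  'babbaab'
  #10 SA[10]=16  'bbaab'
  #11 SA[11]=4  'bbddddacadbabbaab'
  #12 SA[12]=5  'bddddacadbabbaab'
  #13 SA[13]=2  'cabbddddacadbabbaab'
  #14 SA[14]=11  'cadbabbaab'
  #15 SA[15]=1  'ccabbddddacadbabbaab'
  #16 SA[16]=9  'dacadbabbaab'
  #17 SA[17]=13  'dbabbaab'
  #18 SA[18]=8  'ddacadbabbaab'
  #19 SA[19]=7  'dddacadbabbaab'
  #20 SA[20]=6  'ddddacadbabbaab'

SA = [18, 19, 15, 3, 10, 0, 12, 20, 17, 14, 16, 4, 5, 2, 11, 1, 9, 13, 8, 7, 6]
rank  pair      lcp
   1  s[18:],s[19:]  1  'a'
   2  s[19:],s[15:]  2  'ab'
   3  s[15:],s[3:]  3  'abb'
   4  s[3:],s[10:]  1  'a'
   5  s[10:],s[0:]  2  'ac'
   6  s[0:],s[12:]  1  'a'
   7  s[12:],s[20:]  0  ''
   8  s[20:],s[17:]  1  'b'
   9  s[17:],s[14:]  2  'ba'
  10  s[14:],s[16:]  1  'b'
  11  s[16:],s[4:]  2  'bb'
  12  s[4:],s[5:]  1  'b'
  13  s[5:],s[2:]  0  ''
  14  s[2:],s[11:]  2  'ca'
  15  s[11:],s[1:]  1  'c'
  16  s[1:],s[9:]  0  ''
  17  s[9:],s[13:]  1  'd'
  18  s[13:],s[8:]  1  'd'
  19  s[8:],s[7:]  2  'dd'
  20  s[7:],s[6:]  3  'ddd'

n(n+1)/2 = 21·22/2 = 231
Σ LCP = 0 + 1 + 2 + 3 + 1 + 2 + 1 + 0 + 1 + 2 + 1 + 2 + 1 + 0 + 2 + 1 + 0 + 1 + 1 + 2 + 3 = 27
distinct = 231 − 27 = 204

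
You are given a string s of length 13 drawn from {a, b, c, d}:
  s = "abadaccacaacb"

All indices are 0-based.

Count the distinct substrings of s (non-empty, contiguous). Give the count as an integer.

sorted suffixes:
  #0 SA[0]=9  'aacb'
  #1 SA[1]=0  'abadaccacaacb'
  #2 SA[2]=7  'acaacb'
  #3 SA[3]=10  'acb'
  #4 SA[4]=4  'accacaacb'
  #5 SA[5]=2  'adaccacaacb'
  #6 SA[6]=12  'b'
  #7 SA[7]=1  'badaccacaacb'
  #8 SA[8]=8  'caacb'
  #9 SA[9]=6  'cacaacb'
  #10 SA[10]=11  'cb'
  #11 SA[11]=5  'ccacaacb'
  #12 SA[12]=3  'daccacaacb'

SA = [9, 0, 7, 10, 4, 2, 12, 1, 8, 6, 11, 5, 3]
rank  pair      lcp
   1  s[9:],s[0:]  1  'a'
   2  s[0:],s[7:]  1  'a'
   3  s[7:],s[10:]  2  'ac'
   4  s[10:],s[4:]  2  'ac'
   5  s[4:],s[2:]  1  'a'
   6  s[2:],s[12:]  0  ''
   7  s[12:],s[1:]  1  'b'
   8  s[1:],s[8:]  0  ''
   9  s[8:],s[6:]  2  'ca'
  10  s[6:],s[11:]  1  'c'
  11  s[11:],s[5:]  1  'c'
  12  s[5:],s[3:]  0  ''

n(n+1)/2 = 13·14/2 = 91
Σ LCP = 0 + 1 + 1 + 2 + 2 + 1 + 0 + 1 + 0 + 2 + 1 + 1 + 0 = 12
distinct = 91 − 12 = 79

79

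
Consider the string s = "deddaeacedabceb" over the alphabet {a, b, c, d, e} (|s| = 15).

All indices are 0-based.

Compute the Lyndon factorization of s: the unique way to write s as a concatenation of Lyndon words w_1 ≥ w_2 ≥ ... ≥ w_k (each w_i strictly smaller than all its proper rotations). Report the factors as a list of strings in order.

emit factor 1: 'de' (i=0, period=2)
emit factor 2: 'd' (i=2, period=1)
emit factor 3: 'd' (i=3, period=1)
emit factor 4: 'ae' (i=4, period=2)
emit factor 5: 'aced' (i=6, period=4)
emit factor 6: 'abceb' (i=10, period=5)

["de", "d", "d", "ae", "aced", "abceb"]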